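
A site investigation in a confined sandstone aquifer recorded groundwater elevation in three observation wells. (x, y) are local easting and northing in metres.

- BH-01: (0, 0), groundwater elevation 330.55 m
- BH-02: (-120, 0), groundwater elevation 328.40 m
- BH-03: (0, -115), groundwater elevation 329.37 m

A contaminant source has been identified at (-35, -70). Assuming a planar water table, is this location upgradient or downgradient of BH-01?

downgradient

∂h/∂x = (328.40 − 330.55) / (-120 − 0) = +0.01792
∂h/∂y = (329.37 − 330.55) / (-115 − 0) = +0.01026
Head at (-35, -70) = 330.55 + (+0.01792)·(-35) + (+0.01026)·(-70) = 329.20 m.
That is lower than the 330.55 m at BH-01, so the point is downgradient.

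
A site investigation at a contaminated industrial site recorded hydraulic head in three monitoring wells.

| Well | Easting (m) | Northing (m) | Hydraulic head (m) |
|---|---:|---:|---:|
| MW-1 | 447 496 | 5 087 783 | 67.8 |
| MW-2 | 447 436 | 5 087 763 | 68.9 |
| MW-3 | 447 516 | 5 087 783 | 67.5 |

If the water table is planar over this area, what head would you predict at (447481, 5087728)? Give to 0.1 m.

68.6 m

With h = a·x + b·y + c and MW-1 as origin, the differences give:
  (-60)·a + (-20)·b = +1.1
  20·a + 0·b = -0.3
Eliminate b (×0 and ×(-20), subtract): 400·a = -6.00 → a = ∂h/∂x = -0.01500
Back-substitute: b = ∂h/∂y = -0.01000.
h(447481, 5087728) = 67.8 + (-0.01500)·(-15) + (-0.01000)·(-55) = 67.8 +0.225 +0.550 = 68.575 m.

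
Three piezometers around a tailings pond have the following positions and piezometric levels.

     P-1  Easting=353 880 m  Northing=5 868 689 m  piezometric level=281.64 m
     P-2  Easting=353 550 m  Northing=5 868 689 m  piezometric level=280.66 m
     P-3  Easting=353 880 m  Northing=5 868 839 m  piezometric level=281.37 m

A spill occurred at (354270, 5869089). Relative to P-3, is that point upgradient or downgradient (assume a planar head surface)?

upgradient

∂h/∂x = (280.66 − 281.64) / (353550 − 353880) = +0.002970
∂h/∂y = (281.37 − 281.64) / (5868839 − 5868689) = -0.001800
Head at (354270, 5869089) = 281.64 + (+0.002970)·(390) + (-0.001800)·(400) = 282.08 m.
That is higher than the 281.37 m at P-3, so the point is upgradient.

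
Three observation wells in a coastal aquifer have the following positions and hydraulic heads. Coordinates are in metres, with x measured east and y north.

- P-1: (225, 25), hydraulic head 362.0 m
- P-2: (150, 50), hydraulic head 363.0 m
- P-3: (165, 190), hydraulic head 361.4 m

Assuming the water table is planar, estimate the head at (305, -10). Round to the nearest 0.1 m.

Three-point gradient (reference P-1): Δ to P-2 = (-75, 25, +1.0), Δ to P-3 = (-60, 165, -0.6).
∂h/∂x = -0.01655, ∂h/∂y = -0.009655 (det = -10875).
h(305, -10) = 362.0 + (-0.01655)·(80) + (-0.009655)·(-35) = 362.0 -1.324 +0.338 = 361.014 m.

361.0 m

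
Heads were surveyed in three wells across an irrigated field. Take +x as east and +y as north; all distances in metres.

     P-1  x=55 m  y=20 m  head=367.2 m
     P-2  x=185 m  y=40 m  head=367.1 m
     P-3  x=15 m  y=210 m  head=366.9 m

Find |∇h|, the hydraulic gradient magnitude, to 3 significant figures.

Differences from P-1: to P-2 (Δx, Δy, Δh) = (130, 20, -0.1); to P-3 = (-40, 190, -0.3).
Solve a·Δx + b·Δy = Δh: det = 130·190 − (-40)·20 = 25500.
∂h/∂x = [(-0.1)·190 − (-0.3)·20] / 25500 = -0.0005098
∂h/∂y = [130·(-0.3) − (-40)·(-0.1)] / 25500 = -0.001686
|∇h| = √(-0.0005098² + -0.001686²) = 0.001761

0.00176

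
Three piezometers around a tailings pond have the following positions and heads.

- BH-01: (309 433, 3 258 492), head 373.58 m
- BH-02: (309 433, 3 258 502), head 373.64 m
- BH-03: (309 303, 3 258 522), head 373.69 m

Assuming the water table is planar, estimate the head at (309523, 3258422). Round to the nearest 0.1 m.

373.2 m

Taking BH-01 as reference: BH-02−BH-01 = (0, 10, +0.06); BH-03−BH-01 = (-130, 30, +0.11).
Solve a·Δx + b·Δy = Δh: det = 0·30 − (-130)·10 = 1300.
∂h/∂x = [(+0.06)·30 − (+0.11)·10] / 1300 = +0.0005385
∂h/∂y = [0·(+0.11) − (-130)·(+0.06)] / 1300 = +0.006000
h(309523, 3258422) = 373.58 + (+0.0005385)·(90) + (+0.006000)·(-70) = 373.58 +0.048 -0.420 = 373.208 m.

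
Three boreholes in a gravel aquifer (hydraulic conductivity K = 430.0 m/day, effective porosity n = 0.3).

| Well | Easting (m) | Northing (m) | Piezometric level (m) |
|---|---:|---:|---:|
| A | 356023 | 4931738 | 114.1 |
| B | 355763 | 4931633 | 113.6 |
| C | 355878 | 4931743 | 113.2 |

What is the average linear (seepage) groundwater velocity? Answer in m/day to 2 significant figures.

16 m/day

Taking A as reference: B−A = (-260, -105, -0.5); C−A = (-145, 5, -0.9).
Solve a·Δx + b·Δy = Δh: det = (-260)·5 − (-145)·(-105) = -16525.
∂h/∂x = [(-0.5)·5 − (-0.9)·(-105)] / -16525 = +0.005870
∂h/∂y = [(-260)·(-0.9) − (-145)·(-0.5)] / -16525 = -0.009773
|∇h| = √(0.005870² + -0.009773²) = 0.0114
Seepage velocity v = K·i/n = 430.0 × 0.0114 / 0.3 = 16.34 m/day.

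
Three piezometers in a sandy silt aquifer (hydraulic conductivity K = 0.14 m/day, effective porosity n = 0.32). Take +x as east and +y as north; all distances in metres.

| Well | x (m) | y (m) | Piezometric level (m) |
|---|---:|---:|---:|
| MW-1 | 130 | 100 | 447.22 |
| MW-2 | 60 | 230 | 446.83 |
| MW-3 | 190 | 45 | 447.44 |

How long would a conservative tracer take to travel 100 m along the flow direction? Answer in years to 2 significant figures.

230 years

Taking MW-1 as reference: MW-2−MW-1 = (-70, 130, -0.39); MW-3−MW-1 = (60, -55, +0.22).
Solve a·Δx + b·Δy = Δh: det = (-70)·(-55) − 60·130 = -3950.
∂h/∂x = [(-0.39)·(-55) − (+0.22)·130] / -3950 = +0.001810
∂h/∂y = [(-70)·(+0.22) − 60·(-0.39)] / -3950 = -0.002025
|∇h| = √(0.001810² + -0.002025²) = 0.002716
Seepage velocity v = K·i/n = 0.14 × 0.002716 / 0.32 = 0.001188 m/day.
t = 100 / 0.001188 = 8.418e+04 days = 230 years.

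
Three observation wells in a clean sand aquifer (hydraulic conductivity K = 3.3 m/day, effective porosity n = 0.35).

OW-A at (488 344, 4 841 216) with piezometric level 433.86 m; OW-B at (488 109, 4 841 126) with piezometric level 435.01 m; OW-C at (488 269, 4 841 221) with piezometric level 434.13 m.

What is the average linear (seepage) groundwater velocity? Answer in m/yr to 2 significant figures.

16 m/yr

Differences from OW-A: to OW-B (Δx, Δy, Δh) = (-235, -90, +1.15); to OW-C = (-75, 5, +0.27).
Solve a·Δx + b·Δy = Δh: det = (-235)·5 − (-75)·(-90) = -7925.
∂h/∂x = [(+1.15)·5 − (+0.27)·(-90)] / -7925 = -0.003792
∂h/∂y = [(-235)·(+0.27) − (-75)·(+1.15)] / -7925 = -0.002877
|∇h| = √(-0.003792² + -0.002877²) = 0.00476
Seepage velocity v = K·i/n = 3.3 × 0.00476 / 0.35 = 0.04488 m/day = 16.39 m/yr.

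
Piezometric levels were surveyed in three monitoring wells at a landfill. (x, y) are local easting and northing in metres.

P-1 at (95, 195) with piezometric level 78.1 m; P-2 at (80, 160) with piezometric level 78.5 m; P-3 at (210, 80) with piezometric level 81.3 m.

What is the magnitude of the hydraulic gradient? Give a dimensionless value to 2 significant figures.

0.020

With h = a·x + b·y + c and P-1 as origin, the differences give:
  (-15)·a + (-35)·b = +0.4
  115·a + (-115)·b = +3.2
Eliminate b (×(-115) and ×(-35), subtract): 5750·a = 66.00 → a = ∂h/∂x = +0.01148
Back-substitute: b = ∂h/∂y = -0.01635.
|∇h| = √(0.01148² + -0.01635²) = 0.01998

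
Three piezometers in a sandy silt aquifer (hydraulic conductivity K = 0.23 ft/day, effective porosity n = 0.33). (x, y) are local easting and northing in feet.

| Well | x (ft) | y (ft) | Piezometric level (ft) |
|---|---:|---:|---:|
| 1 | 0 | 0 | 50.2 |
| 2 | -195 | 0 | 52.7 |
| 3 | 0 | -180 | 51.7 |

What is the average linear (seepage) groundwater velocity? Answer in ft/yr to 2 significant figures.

∂h/∂x = (52.7 − 50.2) / (-195 − 0) = -0.01282
∂h/∂y = (51.7 − 50.2) / (-180 − 0) = -0.008333
|∇h| = √(-0.01282² + -0.008333²) = 0.01529
Seepage velocity v = K·i/n = 0.23 × 0.01529 / 0.33 = 0.01066 ft/day = 3.894 ft/yr.

3.9 ft/yr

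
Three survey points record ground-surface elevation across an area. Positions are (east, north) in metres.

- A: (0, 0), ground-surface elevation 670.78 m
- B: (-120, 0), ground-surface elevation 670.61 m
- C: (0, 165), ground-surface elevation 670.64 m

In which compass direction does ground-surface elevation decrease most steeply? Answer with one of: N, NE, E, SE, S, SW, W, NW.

∂z/∂x = (670.61 − 670.78) / (-120 − 0) = +0.001417
∂z/∂y = (670.64 − 670.78) / (165 − 0) = -0.0008485
Steepest decrease is along −∇f = (-0.001417 E, +0.0008485 N) → northwest.

NW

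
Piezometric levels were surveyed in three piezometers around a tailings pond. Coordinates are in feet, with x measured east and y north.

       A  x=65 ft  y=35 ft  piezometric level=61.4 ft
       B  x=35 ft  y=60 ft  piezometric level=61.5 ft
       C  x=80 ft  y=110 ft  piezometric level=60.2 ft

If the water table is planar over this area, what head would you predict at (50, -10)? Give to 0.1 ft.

With h = a·x + b·y + c and A as origin, the differences give:
  (-30)·a + 25·b = +0.1
  15·a + 75·b = -1.2
Eliminate b (×75 and ×25, subtract): -2625·a = 37.50 → a = ∂h/∂x = -0.01429
Back-substitute: b = ∂h/∂y = -0.01314.
h(50, -10) = 61.4 + (-0.01429)·(-15) + (-0.01314)·(-45) = 61.4 +0.214 +0.591 = 62.206 ft.

62.2 ft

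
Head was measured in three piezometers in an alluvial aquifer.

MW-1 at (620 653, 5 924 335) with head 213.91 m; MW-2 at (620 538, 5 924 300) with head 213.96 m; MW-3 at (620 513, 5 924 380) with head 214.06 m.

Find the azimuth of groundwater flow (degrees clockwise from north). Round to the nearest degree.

Taking MW-1 as reference: MW-2−MW-1 = (-115, -35, +0.05); MW-3−MW-1 = (-140, 45, +0.15).
Determinant of the coordinate differences = (-115)·45 − (-140)·(-35) = -10075.
∂h/∂x = [(+0.05)·45 − (+0.15)·(-35)] / -10075 = -0.0007444
∂h/∂y = [(-115)·(+0.15) − (-140)·(+0.05)] / -10075 = +0.001017
Flow direction (−∇h) has components (+0.0007444 E, -0.001017 N).
Azimuth = atan2(E, N) = atan2(+0.0007444, -0.001017) = 143.8° ≈ 144°.

144°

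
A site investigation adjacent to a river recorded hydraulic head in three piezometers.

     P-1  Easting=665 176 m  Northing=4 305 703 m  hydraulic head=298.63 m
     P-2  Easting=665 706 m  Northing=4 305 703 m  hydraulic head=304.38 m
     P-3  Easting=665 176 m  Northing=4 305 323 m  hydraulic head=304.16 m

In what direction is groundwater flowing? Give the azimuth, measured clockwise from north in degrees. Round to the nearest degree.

323°

∂h/∂x = (304.38 − 298.63) / (665706 − 665176) = +0.01085
∂h/∂y = (304.16 − 298.63) / (4305323 − 4305703) = -0.01455
Flow direction (−∇h) has components (-0.01085 E, +0.01455 N).
Azimuth = atan2(E, N) = atan2(-0.01085, +0.01455) = 323.3° ≈ 323°.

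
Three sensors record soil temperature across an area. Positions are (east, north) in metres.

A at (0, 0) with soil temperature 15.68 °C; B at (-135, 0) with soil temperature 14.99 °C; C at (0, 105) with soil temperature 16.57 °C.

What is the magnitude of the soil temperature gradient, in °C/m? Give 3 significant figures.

∂T/∂x = (14.99 − 15.68) / (-135 − 0) = +0.005111
∂T/∂y = (16.57 − 15.68) / (105 − 0) = +0.008476
|∇f| = √(0.005111² + 0.008476²) = 0.009898 °C/m

0.00990 °C/m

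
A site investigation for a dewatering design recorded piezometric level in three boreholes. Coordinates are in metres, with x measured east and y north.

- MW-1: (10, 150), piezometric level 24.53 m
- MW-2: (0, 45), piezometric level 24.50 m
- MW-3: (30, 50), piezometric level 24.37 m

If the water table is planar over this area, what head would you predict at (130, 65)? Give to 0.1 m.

Differences from MW-1: to MW-2 (Δx, Δy, Δh) = (-10, -105, -0.03); to MW-3 = (20, -100, -0.16).
Determinant of the coordinate differences = (-10)·(-100) − 20·(-105) = 3100.
∂h/∂x = [(-0.03)·(-100) − (-0.16)·(-105)] / 3100 = -0.004452
∂h/∂y = [(-10)·(-0.16) − 20·(-0.03)] / 3100 = +0.0007097
h(130, 65) = 24.53 + (-0.004452)·(120) + (+0.0007097)·(-85) = 24.53 -0.534 -0.060 = 23.935 m.

23.9 m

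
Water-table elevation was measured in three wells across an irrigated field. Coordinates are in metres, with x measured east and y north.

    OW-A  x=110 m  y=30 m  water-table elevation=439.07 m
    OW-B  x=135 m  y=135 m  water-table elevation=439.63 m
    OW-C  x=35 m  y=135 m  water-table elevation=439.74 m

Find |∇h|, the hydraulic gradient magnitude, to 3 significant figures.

Differences from OW-A: to OW-B (Δx, Δy, Δh) = (25, 105, +0.56); to OW-C = (-75, 105, +0.67).
Determinant of the coordinate differences = 25·105 − (-75)·105 = 10500.
∂h/∂x = [(+0.56)·105 − (+0.67)·105] / 10500 = -0.001100
∂h/∂y = [25·(+0.67) − (-75)·(+0.56)] / 10500 = +0.005595
|∇h| = √(-0.001100² + 0.005595²) = 0.005702

0.00570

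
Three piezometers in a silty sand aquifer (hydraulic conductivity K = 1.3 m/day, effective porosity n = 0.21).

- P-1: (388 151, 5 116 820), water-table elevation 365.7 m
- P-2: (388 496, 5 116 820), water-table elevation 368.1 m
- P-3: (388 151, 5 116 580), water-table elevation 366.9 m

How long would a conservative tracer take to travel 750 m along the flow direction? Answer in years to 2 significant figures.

∂h/∂x = (368.1 − 365.7) / (388496 − 388151) = +0.006957
∂h/∂y = (366.9 − 365.7) / (5116580 − 5116820) = -0.005000
|∇h| = √(0.006957² + -0.005000²) = 0.008567
Seepage velocity v = K·i/n = 1.3 × 0.008567 / 0.21 = 0.05303 m/day.
t = 750 / 0.05303 = 1.414e+04 days = 38.7 years.

39 years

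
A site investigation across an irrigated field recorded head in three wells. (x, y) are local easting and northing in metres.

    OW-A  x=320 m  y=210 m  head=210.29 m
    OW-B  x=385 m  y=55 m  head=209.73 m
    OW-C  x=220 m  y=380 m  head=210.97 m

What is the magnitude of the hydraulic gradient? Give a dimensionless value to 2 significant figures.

0.0035

Taking OW-A as reference: OW-B−OW-A = (65, -155, -0.56); OW-C−OW-A = (-100, 170, +0.68).
Solve a·Δx + b·Δy = Δh: det = 65·170 − (-100)·(-155) = -4450.
∂h/∂x = [(-0.56)·170 − (+0.68)·(-155)] / -4450 = -0.002292
∂h/∂y = [65·(+0.68) − (-100)·(-0.56)] / -4450 = +0.002652
|∇h| = √(-0.002292² + 0.002652²) = 0.003505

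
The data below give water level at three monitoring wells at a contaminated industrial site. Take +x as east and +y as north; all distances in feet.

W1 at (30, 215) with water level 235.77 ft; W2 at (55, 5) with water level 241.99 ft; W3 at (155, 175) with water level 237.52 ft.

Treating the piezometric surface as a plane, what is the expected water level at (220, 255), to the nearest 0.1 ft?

235.5 ft

Differences from W1: to W2 (Δx, Δy, Δh) = (25, -210, +6.22); to W3 = (125, -40, +1.75).
Solve a·Δx + b·Δy = Δh: det = 25·(-40) − 125·(-210) = 25250.
∂h/∂x = [(+6.22)·(-40) − (+1.75)·(-210)] / 25250 = +0.004701
∂h/∂y = [25·(+1.75) − 125·(+6.22)] / 25250 = -0.02906
h(220, 255) = 235.77 + (+0.004701)·(190) + (-0.02906)·(40) = 235.77 +0.893 -1.162 = 235.501 ft.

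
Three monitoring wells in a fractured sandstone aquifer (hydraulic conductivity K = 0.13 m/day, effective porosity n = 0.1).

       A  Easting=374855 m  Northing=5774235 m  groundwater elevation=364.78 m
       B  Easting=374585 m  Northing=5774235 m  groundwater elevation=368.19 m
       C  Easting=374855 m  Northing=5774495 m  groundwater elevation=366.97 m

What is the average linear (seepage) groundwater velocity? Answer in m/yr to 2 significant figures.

7.2 m/yr

∂h/∂x = (368.19 − 364.78) / (374585 − 374855) = -0.01263
∂h/∂y = (366.97 − 364.78) / (5774495 − 5774235) = +0.008423
|∇h| = √(-0.01263² + 0.008423²) = 0.01518
Seepage velocity v = K·i/n = 0.13 × 0.01518 / 0.1 = 0.01973 m/day = 7.206 m/yr.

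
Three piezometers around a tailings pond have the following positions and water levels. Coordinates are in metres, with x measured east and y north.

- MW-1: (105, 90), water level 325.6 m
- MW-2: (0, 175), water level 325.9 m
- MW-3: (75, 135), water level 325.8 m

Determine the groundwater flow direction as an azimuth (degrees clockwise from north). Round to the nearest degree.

With h = a·x + b·y + c and MW-1 as origin, the differences give:
  (-105)·a + 85·b = +0.3
  (-30)·a + 45·b = +0.2
Eliminate b (×45 and ×85, subtract): -2175·a = -3.50 → a = ∂h/∂x = +0.001609
Back-substitute: b = ∂h/∂y = +0.005517.
Flow direction (−∇h) has components (-0.001609 E, -0.005517 N).
Azimuth = atan2(E, N) = atan2(-0.001609, -0.005517) = 196.3° ≈ 196°.

196°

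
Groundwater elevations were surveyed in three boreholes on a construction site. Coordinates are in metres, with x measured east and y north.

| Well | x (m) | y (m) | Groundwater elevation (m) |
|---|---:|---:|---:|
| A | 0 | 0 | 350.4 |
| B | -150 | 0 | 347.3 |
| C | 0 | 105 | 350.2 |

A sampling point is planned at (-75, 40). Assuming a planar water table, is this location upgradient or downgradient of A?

downgradient

∂h/∂x = (347.3 − 350.4) / (-150 − 0) = +0.02067
∂h/∂y = (350.2 − 350.4) / (105 − 0) = -0.001905
Head at (-75, 40) = 350.4 + (+0.02067)·(-75) + (-0.001905)·(40) = 348.77 m.
That is lower than the 350.4 m at A, so the point is downgradient.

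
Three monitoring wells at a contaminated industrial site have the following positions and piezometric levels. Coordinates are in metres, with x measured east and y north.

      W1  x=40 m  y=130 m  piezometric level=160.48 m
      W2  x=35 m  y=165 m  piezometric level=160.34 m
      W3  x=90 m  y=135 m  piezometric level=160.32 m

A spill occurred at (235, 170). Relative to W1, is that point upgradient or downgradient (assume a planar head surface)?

Three-point gradient (reference W1): Δ to W2 = (-5, 35, -0.14), Δ to W3 = (50, 5, -0.16).
∂h/∂x = -0.002761, ∂h/∂y = -0.004394 (det = -1775).
Head at (235, 170) = 160.48 + (-0.002761)·(195) + (-0.004394)·(40) = 159.77 m.
That is lower than the 160.48 m at W1, so the point is downgradient.

downgradient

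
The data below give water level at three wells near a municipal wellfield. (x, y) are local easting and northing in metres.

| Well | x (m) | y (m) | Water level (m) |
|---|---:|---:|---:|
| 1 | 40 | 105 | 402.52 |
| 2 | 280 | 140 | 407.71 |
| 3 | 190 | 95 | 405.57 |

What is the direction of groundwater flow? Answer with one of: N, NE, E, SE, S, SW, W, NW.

W

With h = a·x + b·y + c and 1 as origin, the differences give:
  240·a + 35·b = +5.19
  150·a + (-10)·b = +3.05
Eliminate b (×(-10) and ×35, subtract): -7650·a = -158.650 → a = ∂h/∂x = +0.02074
Back-substitute: b = ∂h/∂y = +0.006078.
Flow = −∇h = (-0.02074 east, -0.006078 north), which points west.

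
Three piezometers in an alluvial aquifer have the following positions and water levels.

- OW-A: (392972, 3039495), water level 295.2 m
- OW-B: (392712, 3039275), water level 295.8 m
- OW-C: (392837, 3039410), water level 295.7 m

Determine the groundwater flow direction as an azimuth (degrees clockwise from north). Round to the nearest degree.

Taking OW-A as reference: OW-B−OW-A = (-260, -220, +0.6); OW-C−OW-A = (-135, -85, +0.5).
Solve a·Δx + b·Δy = Δh: det = (-260)·(-85) − (-135)·(-220) = -7600.
∂h/∂x = [(+0.6)·(-85) − (+0.5)·(-220)] / -7600 = -0.007763
∂h/∂y = [(-260)·(+0.5) − (-135)·(+0.6)] / -7600 = +0.006447
Flow direction (−∇h) has components (+0.007763 E, -0.006447 N).
Azimuth = atan2(E, N) = atan2(+0.007763, -0.006447) = 129.7° ≈ 130°.

130°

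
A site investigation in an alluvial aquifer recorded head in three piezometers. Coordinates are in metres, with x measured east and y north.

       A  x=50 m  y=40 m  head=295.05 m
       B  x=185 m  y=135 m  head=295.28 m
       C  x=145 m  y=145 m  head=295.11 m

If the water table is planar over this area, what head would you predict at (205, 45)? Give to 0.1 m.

Differences from A: to B (Δx, Δy, Δh) = (135, 95, +0.23); to C = (95, 105, +0.06).
Solve a·Δx + b·Δy = Δh: det = 135·105 − 95·95 = 5150.
∂h/∂x = [(+0.23)·105 − (+0.06)·95] / 5150 = +0.003583
∂h/∂y = [135·(+0.06) − 95·(+0.23)] / 5150 = -0.002670
h(205, 45) = 295.05 + (+0.003583)·(155) + (-0.002670)·(5) = 295.05 +0.555 -0.013 = 295.592 m.

295.6 m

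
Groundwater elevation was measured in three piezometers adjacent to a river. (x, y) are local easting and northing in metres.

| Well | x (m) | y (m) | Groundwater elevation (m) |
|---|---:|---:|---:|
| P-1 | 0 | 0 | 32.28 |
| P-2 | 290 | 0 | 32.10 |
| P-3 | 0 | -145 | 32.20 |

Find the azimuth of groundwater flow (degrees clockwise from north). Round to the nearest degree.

∂h/∂x = (32.10 − 32.28) / (290 − 0) = -0.0006207
∂h/∂y = (32.20 − 32.28) / (-145 − 0) = +0.0005517
Flow direction (−∇h) has components (+0.0006207 E, -0.0005517 N).
Azimuth = atan2(E, N) = atan2(+0.0006207, -0.0005517) = 131.6° ≈ 132°.

132°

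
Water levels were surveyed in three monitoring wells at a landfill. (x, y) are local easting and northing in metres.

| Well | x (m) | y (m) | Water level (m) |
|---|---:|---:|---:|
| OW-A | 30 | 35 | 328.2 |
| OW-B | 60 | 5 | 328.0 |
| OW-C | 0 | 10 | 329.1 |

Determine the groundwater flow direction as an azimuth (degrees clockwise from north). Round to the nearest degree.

Differences from OW-A: to OW-B (Δx, Δy, Δh) = (30, -30, -0.2); to OW-C = (-30, -25, +0.9).
Determinant of the coordinate differences = 30·(-25) − (-30)·(-30) = -1650.
∂h/∂x = [(-0.2)·(-25) − (+0.9)·(-30)] / -1650 = -0.01939
∂h/∂y = [30·(+0.9) − (-30)·(-0.2)] / -1650 = -0.01273
Flow direction (−∇h) has components (+0.01939 E, +0.01273 N).
Azimuth = atan2(E, N) = atan2(+0.01939, +0.01273) = 56.7° ≈ 057°.

057°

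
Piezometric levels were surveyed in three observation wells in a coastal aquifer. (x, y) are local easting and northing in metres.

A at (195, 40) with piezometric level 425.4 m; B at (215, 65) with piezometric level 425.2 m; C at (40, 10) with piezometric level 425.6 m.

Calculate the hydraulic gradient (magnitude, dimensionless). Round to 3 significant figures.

0.00825

With h = a·x + b·y + c and A as origin, the differences give:
  20·a + 25·b = -0.2
  (-155)·a + (-30)·b = +0.2
Eliminate b (×(-30) and ×25, subtract): 3275·a = 1.00 → a = ∂h/∂x = +0.0003053
Back-substitute: b = ∂h/∂y = -0.008244.
|∇h| = √(0.0003053² + -0.008244²) = 0.00825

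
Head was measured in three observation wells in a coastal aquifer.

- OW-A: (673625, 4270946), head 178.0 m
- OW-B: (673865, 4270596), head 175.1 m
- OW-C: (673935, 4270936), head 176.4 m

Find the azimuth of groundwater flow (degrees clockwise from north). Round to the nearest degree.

Differences from OW-A: to OW-B (Δx, Δy, Δh) = (240, -350, -2.9); to OW-C = (310, -10, -1.6).
Determinant of the coordinate differences = 240·(-10) − 310·(-350) = 106100.
∂h/∂x = [(-2.9)·(-10) − (-1.6)·(-350)] / 106100 = -0.005005
∂h/∂y = [240·(-1.6) − 310·(-2.9)] / 106100 = +0.004854
Flow direction (−∇h) has components (+0.005005 E, -0.004854 N).
Azimuth = atan2(E, N) = atan2(+0.005005, -0.004854) = 134.1° ≈ 134°.

134°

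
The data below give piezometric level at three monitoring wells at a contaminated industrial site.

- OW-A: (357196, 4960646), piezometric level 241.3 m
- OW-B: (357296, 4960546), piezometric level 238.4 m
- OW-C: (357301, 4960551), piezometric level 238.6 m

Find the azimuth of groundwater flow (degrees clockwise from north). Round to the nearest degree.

With h = a·x + b·y + c and OW-A as origin, the differences give:
  100·a + (-100)·b = -2.9
  105·a + (-95)·b = -2.7
Eliminate b (×(-95) and ×(-100), subtract): 1000·a = 5.50 → a = ∂h/∂x = +0.005500
Back-substitute: b = ∂h/∂y = +0.03450.
Flow direction (−∇h) has components (-0.005500 E, -0.03450 N).
Azimuth = atan2(E, N) = atan2(-0.005500, -0.03450) = 189.1° ≈ 189°.

189°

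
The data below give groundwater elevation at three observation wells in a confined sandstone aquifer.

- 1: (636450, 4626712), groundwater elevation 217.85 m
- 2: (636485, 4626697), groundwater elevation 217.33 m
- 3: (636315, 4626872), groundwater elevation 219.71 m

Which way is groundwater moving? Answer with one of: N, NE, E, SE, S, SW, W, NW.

E

Differences from 1: to 2 (Δx, Δy, Δh) = (35, -15, -0.52); to 3 = (-135, 160, +1.86).
Determinant of the coordinate differences = 35·160 − (-135)·(-15) = 3575.
∂h/∂x = [(-0.52)·160 − (+1.86)·(-15)] / 3575 = -0.01547
∂h/∂y = [35·(+1.86) − (-135)·(-0.52)] / 3575 = -0.001427
Flow = −∇h = (+0.01547 east, +0.001427 north), which points east.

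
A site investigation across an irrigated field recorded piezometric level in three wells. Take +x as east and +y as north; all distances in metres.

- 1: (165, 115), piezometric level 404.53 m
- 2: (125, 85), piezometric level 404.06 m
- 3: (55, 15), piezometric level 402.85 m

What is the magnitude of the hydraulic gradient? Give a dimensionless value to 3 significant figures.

0.0227

Three-point gradient (reference 1): Δ to 2 = (-40, -30, -0.47), Δ to 3 = (-110, -100, -1.68).
∂h/∂x = -0.004857, ∂h/∂y = +0.02214 (det = 700).
|∇h| = √(-0.004857² + 0.02214²) = 0.02267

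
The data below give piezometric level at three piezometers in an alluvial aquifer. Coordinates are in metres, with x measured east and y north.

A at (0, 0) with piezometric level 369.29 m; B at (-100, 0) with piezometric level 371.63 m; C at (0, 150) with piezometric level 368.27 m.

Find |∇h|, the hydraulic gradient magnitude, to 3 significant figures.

∂h/∂x = (371.63 − 369.29) / (-100 − 0) = -0.02340
∂h/∂y = (368.27 − 369.29) / (150 − 0) = -0.006800
|∇h| = √(-0.02340² + -0.006800²) = 0.02437

0.0244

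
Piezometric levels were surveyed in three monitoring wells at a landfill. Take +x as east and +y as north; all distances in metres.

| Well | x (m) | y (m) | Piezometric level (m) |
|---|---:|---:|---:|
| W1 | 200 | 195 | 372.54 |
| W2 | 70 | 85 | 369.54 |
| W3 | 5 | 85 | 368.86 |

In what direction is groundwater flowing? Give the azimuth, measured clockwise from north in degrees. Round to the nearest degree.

215°

Taking W1 as reference: W2−W1 = (-130, -110, -3.00); W3−W1 = (-195, -110, -3.68).
Solve a·Δx + b·Δy = Δh: det = (-130)·(-110) − (-195)·(-110) = -7150.
∂h/∂x = [(-3.00)·(-110) − (-3.68)·(-110)] / -7150 = +0.01046
∂h/∂y = [(-130)·(-3.68) − (-195)·(-3.00)] / -7150 = +0.01491
Flow direction (−∇h) has components (-0.01046 E, -0.01491 N).
Azimuth = atan2(E, N) = atan2(-0.01046, -0.01491) = 215.1° ≈ 215°.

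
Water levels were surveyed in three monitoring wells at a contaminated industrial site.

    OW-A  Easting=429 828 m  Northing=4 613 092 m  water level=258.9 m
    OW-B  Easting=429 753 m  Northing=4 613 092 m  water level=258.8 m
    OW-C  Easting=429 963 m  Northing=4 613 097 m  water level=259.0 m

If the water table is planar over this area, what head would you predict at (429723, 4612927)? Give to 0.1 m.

261.4 m

With h = a·x + b·y + c and OW-A as origin, the differences give:
  (-75)·a + 0·b = -0.1
  135·a + 5·b = +0.1
Eliminate b (×5 and ×0, subtract): -375·a = -0.50 → a = ∂h/∂x = +0.001333
Back-substitute: b = ∂h/∂y = -0.01600.
h(429723, 4612927) = 258.9 + (+0.001333)·(-105) + (-0.01600)·(-165) = 258.9 -0.140 +2.640 = 261.400 m.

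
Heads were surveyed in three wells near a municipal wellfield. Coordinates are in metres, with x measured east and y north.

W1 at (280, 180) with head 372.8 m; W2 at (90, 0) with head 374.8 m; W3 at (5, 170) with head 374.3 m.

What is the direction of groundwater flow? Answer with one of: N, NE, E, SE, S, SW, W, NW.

NE

Differences from W1: to W2 (Δx, Δy, Δh) = (-190, -180, +2.0); to W3 = (-275, -10, +1.5).
Solve a·Δx + b·Δy = Δh: det = (-190)·(-10) − (-275)·(-180) = -47600.
∂h/∂x = [(+2.0)·(-10) − (+1.5)·(-180)] / -47600 = -0.005252
∂h/∂y = [(-190)·(+1.5) − (-275)·(+2.0)] / -47600 = -0.005567
Flow = −∇h = (+0.005252 east, +0.005567 north), which points northeast.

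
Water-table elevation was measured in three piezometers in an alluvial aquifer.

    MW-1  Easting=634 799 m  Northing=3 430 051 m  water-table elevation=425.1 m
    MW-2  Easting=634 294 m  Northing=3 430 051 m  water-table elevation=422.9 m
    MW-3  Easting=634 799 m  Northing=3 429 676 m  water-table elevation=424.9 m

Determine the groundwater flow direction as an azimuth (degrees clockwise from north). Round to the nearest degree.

∂h/∂x = (422.9 − 425.1) / (634294 − 634799) = +0.004356
∂h/∂y = (424.9 − 425.1) / (3429676 − 3430051) = +0.0005333
Flow direction (−∇h) has components (-0.004356 E, -0.0005333 N).
Azimuth = atan2(E, N) = atan2(-0.004356, -0.0005333) = 263.0° ≈ 263°.

263°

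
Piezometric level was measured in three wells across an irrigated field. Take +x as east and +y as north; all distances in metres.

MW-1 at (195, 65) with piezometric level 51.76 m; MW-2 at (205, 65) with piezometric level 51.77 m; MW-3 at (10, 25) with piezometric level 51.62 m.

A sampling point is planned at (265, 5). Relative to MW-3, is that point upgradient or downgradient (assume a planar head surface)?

Three-point gradient (reference MW-1): Δ to MW-2 = (10, 0, +0.01), Δ to MW-3 = (-185, -40, -0.14).
∂h/∂x = +0.001000, ∂h/∂y = -0.001125 (det = -400).
Head at (265, 5) = 51.76 + (+0.001000)·(70) + (-0.001125)·(-60) = 51.90 m.
That is higher than the 51.62 m at MW-3, so the point is upgradient.

upgradient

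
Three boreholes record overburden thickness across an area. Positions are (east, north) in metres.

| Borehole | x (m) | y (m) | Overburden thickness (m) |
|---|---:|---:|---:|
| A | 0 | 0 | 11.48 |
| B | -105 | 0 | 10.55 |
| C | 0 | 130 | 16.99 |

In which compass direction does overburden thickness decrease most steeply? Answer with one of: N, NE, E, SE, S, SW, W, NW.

∂d/∂x = (10.55 − 11.48) / (-105 − 0) = +0.008857
∂d/∂y = (16.99 − 11.48) / (130 − 0) = +0.04238
Steepest decrease is along −∇f = (-0.008857 E, -0.04238 N) → south.

S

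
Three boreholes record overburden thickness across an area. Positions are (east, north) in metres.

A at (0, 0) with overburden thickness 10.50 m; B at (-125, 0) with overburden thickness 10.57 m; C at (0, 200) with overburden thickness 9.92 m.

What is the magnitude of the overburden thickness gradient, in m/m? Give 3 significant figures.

0.00295 m/m

∂d/∂x = (10.57 − 10.50) / (-125 − 0) = -0.0005600
∂d/∂y = (9.92 − 10.50) / (200 − 0) = -0.002900
|∇f| = √(-0.0005600² + -0.002900²) = 0.002954 m/m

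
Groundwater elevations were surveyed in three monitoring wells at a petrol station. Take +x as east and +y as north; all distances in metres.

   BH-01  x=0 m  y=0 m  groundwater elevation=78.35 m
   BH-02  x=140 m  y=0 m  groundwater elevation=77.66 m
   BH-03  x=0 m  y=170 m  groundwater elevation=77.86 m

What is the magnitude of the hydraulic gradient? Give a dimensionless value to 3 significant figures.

0.00571

∂h/∂x = (77.66 − 78.35) / (140 − 0) = -0.004929
∂h/∂y = (77.86 − 78.35) / (170 − 0) = -0.002882
|∇h| = √(-0.004929² + -0.002882²) = 0.00571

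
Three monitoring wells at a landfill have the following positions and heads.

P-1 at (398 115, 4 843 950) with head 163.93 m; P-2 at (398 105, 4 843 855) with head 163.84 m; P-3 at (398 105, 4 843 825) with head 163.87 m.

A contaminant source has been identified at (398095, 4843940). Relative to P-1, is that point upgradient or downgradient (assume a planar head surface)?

Differences from P-1: to P-2 (Δx, Δy, Δh) = (-10, -95, -0.09); to P-3 = (-10, -125, -0.06).
Solve a·Δx + b·Δy = Δh: det = (-10)·(-125) − (-10)·(-95) = 300.
∂h/∂x = [(-0.09)·(-125) − (-0.06)·(-95)] / 300 = +0.01850
∂h/∂y = [(-10)·(-0.06) − (-10)·(-0.09)] / 300 = -0.001000
Head at (398095, 4843940) = 163.93 + (+0.01850)·(-20) + (-0.001000)·(-10) = 163.57 m.
That is lower than the 163.93 m at P-1, so the point is downgradient.

downgradient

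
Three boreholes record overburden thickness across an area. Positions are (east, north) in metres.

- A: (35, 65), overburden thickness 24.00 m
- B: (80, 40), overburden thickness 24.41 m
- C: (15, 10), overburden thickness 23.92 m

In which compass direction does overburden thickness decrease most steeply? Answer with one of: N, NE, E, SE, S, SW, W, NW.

W

Taking A as reference: B−A = (45, -25, +0.41); C−A = (-20, -55, -0.08).
Determinant of the coordinate differences = 45·(-55) − (-20)·(-25) = -2975.
∂d/∂x = [(+0.41)·(-55) − (-0.08)·(-25)] / -2975 = +0.008252
∂d/∂y = [45·(-0.08) − (-20)·(+0.41)] / -2975 = -0.001546
Steepest decrease is along −∇f = (-0.008252 E, +0.001546 N) → west.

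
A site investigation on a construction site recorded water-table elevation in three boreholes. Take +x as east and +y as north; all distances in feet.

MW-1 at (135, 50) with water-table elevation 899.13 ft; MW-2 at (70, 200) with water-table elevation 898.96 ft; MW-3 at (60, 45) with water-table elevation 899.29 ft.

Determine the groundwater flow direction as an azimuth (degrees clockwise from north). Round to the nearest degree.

With h = a·x + b·y + c and MW-1 as origin, the differences give:
  (-65)·a + 150·b = -0.17
  (-75)·a + (-5)·b = +0.16
Eliminate b (×(-5) and ×150, subtract): 11575·a = -23.150 → a = ∂h/∂x = -0.002000
Back-substitute: b = ∂h/∂y = -0.002000.
Flow direction (−∇h) has components (+0.002000 E, +0.002000 N).
Azimuth = atan2(E, N) = atan2(+0.002000, +0.002000) = 45.0° ≈ 045°.

045°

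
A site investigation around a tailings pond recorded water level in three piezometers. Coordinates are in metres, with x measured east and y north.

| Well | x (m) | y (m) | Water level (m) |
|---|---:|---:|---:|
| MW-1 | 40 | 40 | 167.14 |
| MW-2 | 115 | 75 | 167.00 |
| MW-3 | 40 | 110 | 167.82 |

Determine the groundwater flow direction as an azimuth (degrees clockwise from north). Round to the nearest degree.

147°

With h = a·x + b·y + c and MW-1 as origin, the differences give:
  75·a + 35·b = -0.14
  0·a + 70·b = +0.68
Eliminate b (×70 and ×35, subtract): 5250·a = -33.600 → a = ∂h/∂x = -0.006400
Back-substitute: b = ∂h/∂y = +0.009714.
Flow direction (−∇h) has components (+0.006400 E, -0.009714 N).
Azimuth = atan2(E, N) = atan2(+0.006400, -0.009714) = 146.6° ≈ 147°.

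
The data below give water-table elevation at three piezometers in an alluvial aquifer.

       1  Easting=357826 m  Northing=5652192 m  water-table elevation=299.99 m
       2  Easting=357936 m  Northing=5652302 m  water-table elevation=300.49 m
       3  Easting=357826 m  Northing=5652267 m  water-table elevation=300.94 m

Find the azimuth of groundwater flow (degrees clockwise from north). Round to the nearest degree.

With h = a·x + b·y + c and 1 as origin, the differences give:
  110·a + 110·b = +0.50
  0·a + 75·b = +0.95
Eliminate b (×75 and ×110, subtract): 8250·a = -67.000 → a = ∂h/∂x = -0.008121
Back-substitute: b = ∂h/∂y = +0.01267.
Flow direction (−∇h) has components (+0.008121 E, -0.01267 N).
Azimuth = atan2(E, N) = atan2(+0.008121, -0.01267) = 147.3° ≈ 147°.

147°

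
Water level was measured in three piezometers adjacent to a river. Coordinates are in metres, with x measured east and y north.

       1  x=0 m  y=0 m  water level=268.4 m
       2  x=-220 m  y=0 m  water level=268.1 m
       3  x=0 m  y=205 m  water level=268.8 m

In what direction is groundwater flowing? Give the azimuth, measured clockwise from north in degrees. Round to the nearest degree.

∂h/∂x = (268.1 − 268.4) / (-220 − 0) = +0.001364
∂h/∂y = (268.8 − 268.4) / (205 − 0) = +0.001951
Flow direction (−∇h) has components (-0.001364 E, -0.001951 N).
Azimuth = atan2(E, N) = atan2(-0.001364, -0.001951) = 214.9° ≈ 215°.

215°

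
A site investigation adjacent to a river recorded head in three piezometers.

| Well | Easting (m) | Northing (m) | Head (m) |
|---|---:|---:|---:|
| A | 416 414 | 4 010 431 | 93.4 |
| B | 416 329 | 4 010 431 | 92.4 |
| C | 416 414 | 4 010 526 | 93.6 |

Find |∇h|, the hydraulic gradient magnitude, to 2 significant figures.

∂h/∂x = (92.4 − 93.4) / (416329 − 416414) = +0.01176
∂h/∂y = (93.6 − 93.4) / (4010526 − 4010431) = +0.002105
|∇h| = √(0.01176² + 0.002105²) = 0.01195

0.012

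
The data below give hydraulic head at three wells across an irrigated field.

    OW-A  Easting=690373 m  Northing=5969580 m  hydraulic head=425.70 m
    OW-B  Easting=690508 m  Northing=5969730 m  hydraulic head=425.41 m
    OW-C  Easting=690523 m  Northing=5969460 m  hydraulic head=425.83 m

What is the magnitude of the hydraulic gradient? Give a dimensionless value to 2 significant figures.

With h = a·x + b·y + c and OW-A as origin, the differences give:
  135·a + 150·b = -0.29
  150·a + (-120)·b = +0.13
Eliminate b (×(-120) and ×150, subtract): -38700·a = 15.300 → a = ∂h/∂x = -0.0003953
Back-substitute: b = ∂h/∂y = -0.001578.
|∇h| = √(-0.0003953² + -0.001578²) = 0.001627

0.0016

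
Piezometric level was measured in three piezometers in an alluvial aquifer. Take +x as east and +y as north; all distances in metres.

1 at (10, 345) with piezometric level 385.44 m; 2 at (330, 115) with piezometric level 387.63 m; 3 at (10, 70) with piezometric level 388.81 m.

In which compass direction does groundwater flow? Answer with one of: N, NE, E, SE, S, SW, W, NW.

N

With h = a·x + b·y + c and 1 as origin, the differences give:
  320·a + (-230)·b = +2.19
  0·a + (-275)·b = +3.37
Eliminate b (×(-275) and ×(-230), subtract): -88000·a = 172.850 → a = ∂h/∂x = -0.001964
Back-substitute: b = ∂h/∂y = -0.01225.
Flow = −∇h = (+0.001964 east, +0.01225 north), which points north.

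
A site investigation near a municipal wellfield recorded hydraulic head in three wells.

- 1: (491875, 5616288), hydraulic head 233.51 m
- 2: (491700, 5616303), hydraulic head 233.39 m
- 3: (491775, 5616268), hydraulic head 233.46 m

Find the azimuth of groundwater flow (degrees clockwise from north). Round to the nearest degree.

316°

Three-point gradient (reference 1): Δ to 2 = (-175, 15, -0.12), Δ to 3 = (-100, -20, -0.05).
∂h/∂x = +0.0006300, ∂h/∂y = -0.0006500 (det = 5000).
Flow direction (−∇h) has components (-0.0006300 E, +0.0006500 N).
Azimuth = atan2(E, N) = atan2(-0.0006300, +0.0006500) = 315.9° ≈ 316°.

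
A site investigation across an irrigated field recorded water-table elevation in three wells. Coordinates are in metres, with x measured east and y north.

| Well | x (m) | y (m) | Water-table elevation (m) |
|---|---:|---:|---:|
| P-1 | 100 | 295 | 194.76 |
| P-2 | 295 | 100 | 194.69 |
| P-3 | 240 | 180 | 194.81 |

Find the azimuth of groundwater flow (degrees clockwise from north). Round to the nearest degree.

222°

Taking P-1 as reference: P-2−P-1 = (195, -195, -0.07); P-3−P-1 = (140, -115, +0.05).
Determinant of the coordinate differences = 195·(-115) − 140·(-195) = 4875.
∂h/∂x = [(-0.07)·(-115) − (+0.05)·(-195)] / 4875 = +0.003651
∂h/∂y = [195·(+0.05) − 140·(-0.07)] / 4875 = +0.004010
Flow direction (−∇h) has components (-0.003651 E, -0.004010 N).
Azimuth = atan2(E, N) = atan2(-0.003651, -0.004010) = 222.3° ≈ 222°.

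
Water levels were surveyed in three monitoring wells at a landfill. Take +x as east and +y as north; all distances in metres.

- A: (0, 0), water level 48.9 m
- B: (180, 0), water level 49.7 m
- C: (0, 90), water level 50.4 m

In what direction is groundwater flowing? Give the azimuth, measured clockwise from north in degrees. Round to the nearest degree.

∂h/∂x = (49.7 − 48.9) / (180 − 0) = +0.004444
∂h/∂y = (50.4 − 48.9) / (90 − 0) = +0.01667
Flow direction (−∇h) has components (-0.004444 E, -0.01667 N).
Azimuth = atan2(E, N) = atan2(-0.004444, -0.01667) = 194.9° ≈ 195°.

195°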